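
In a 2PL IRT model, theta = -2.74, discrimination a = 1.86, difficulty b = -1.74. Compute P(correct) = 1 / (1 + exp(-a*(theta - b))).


a*(theta - b) = 1.86 * (-2.74 - -1.74) = -1.86
exp(--1.86) = 6.4237
P = 1 / (1 + 6.4237)
P = 0.1347

0.1347


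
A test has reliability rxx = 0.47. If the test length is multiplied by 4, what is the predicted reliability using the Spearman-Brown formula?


r_new = (n * rxx) / (1 + (n-1) * rxx)
r_new = (4 * 0.47) / (1 + 3 * 0.47)
r_new = 1.88 / 2.41
r_new = 0.7801

0.7801


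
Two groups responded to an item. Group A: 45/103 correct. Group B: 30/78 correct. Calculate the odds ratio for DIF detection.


Odds_A = 45/58 = 0.7759
Odds_B = 30/48 = 0.625
OR = Odds_A / Odds_B = 0.7759 / 0.625
Exactly, OR = (45 * 48) / (58 * 30) = 2160 / 1740
OR = 1.2414

1.2414


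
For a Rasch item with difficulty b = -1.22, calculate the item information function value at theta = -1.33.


P = 1/(1+exp(-(-1.33--1.22))) = 0.4725
I = P*(1-P) = 0.4725 * 0.5275
I = 0.2492

0.2492


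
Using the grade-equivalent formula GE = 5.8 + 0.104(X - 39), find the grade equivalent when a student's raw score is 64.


raw - median = 64 - 39 = 25
slope * diff = 0.104 * 25 = 2.6
GE = 5.8 + 2.6
GE = 8.4

8.4


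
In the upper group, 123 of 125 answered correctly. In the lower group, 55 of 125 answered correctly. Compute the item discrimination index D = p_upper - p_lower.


p_upper = 123/125 = 0.984
p_lower = 55/125 = 0.44
D = 0.984 - 0.44 = 0.544

0.544


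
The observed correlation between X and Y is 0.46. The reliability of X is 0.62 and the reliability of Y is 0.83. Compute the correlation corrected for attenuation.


r_corrected = rxy / sqrt(rxx * ryy)
= 0.46 / sqrt(0.62 * 0.83)
= 0.46 / sqrt(0.5146)
= 0.46 / 0.717356
r_corrected = 0.6412

0.6412


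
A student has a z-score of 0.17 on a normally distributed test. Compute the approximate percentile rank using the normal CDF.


CDF(z) = 0.5 * (1 + erf(z/sqrt(2)))
erf(0.1202) = 0.135
CDF = 0.5675
Percentile rank = 0.5675 * 100 = 56.75

56.75


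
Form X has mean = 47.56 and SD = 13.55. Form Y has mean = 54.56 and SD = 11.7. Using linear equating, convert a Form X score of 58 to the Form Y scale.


slope = SD_Y / SD_X = 11.7 / 13.55 ~ 0.8635
intercept = mean_Y - slope * mean_X = 54.56 - (11.7 / 13.55) * 47.56 ~ 13.4934
Y = slope * X + intercept. To avoid rounding drift from the rounded slope/intercept, evaluate the equivalent form Y = mean_Y + SD_Y * (X - mean_X) / SD_X at full precision:
Y = 54.56 + 11.7 * (58 - 47.56) / 13.55
Y = 54.56 + 11.7 * 10.44 / 13.55
Y = 54.56 + 122.148 / 13.55
Y = 54.56 + 9.0146
Y = 63.5746

63.5746


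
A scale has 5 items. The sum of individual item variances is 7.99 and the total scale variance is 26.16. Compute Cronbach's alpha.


alpha = (k/(k-1)) * (1 - sum(si^2)/s_total^2)
= (5/4) * (1 - 7.99/26.16)
alpha = 0.8682

0.8682


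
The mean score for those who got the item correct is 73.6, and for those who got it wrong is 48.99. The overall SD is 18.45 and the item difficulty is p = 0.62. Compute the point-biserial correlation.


q = 1 - p = 0.38
rpb = ((M1 - M0) / SD) * sqrt(p * q)
rpb = ((73.6 - 48.99) / 18.45) * sqrt(0.62 * 0.38)
rpb = 0.6474

0.6474


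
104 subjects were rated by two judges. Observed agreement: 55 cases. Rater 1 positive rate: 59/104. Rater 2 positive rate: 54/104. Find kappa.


P_o = 55/104 = 0.528846
P_e = (59*54 + 45*50) / 10816 = 0.502589
kappa = (P_o - P_e) / (1 - P_e)
kappa = (0.528846 - 0.502589) / (1 - 0.502589)
kappa = 0.0528

0.0528


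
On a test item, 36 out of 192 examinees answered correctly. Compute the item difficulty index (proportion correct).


Item difficulty p = number correct / total examinees
p = 36 / 192
p = 0.1875

0.1875


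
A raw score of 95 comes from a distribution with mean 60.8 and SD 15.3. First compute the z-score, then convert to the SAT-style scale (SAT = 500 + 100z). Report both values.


z = (X - mean) / SD = (95 - 60.8) / 15.3
z = 34.2 / 15.3
z = 2.2353
SAT-scale = SAT = 500 + 100z
Carry z at full precision (z = 34.2 / 15.3) into the conversion:
SAT-scale = 500 + 100 * (34.2 / 15.3) = 500 + 3420 / 15.3
SAT-scale = 500 + 223.5294
SAT-scale = 723.5294

723.5294


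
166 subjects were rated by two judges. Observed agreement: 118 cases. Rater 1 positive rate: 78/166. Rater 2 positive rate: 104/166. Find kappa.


P_o = 118/166 = 0.710843
P_e = (78*104 + 88*62) / 27556 = 0.492379
kappa = (P_o - P_e) / (1 - P_e)
kappa = (0.710843 - 0.492379) / (1 - 0.492379)
kappa = 0.4304

0.4304


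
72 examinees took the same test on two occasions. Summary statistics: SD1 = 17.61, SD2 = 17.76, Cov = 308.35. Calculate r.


r = cov(X,Y) / (SD_X * SD_Y)
r = 308.35 / (17.61 * 17.76)
r = 308.35 / 312.7536
r = 0.9859

0.9859


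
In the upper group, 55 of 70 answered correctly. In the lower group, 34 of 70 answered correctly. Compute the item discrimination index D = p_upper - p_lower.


p_upper = 55/70 = 0.7857
p_lower = 34/70 = 0.4857
D = 0.7857 - 0.4857 = 0.3

0.3


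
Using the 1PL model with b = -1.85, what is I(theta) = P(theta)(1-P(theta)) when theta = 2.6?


P = 1/(1+exp(-(2.6--1.85))) = 0.9885
I = P*(1-P) = 0.9885 * 0.0115
I = 0.0114

0.0114


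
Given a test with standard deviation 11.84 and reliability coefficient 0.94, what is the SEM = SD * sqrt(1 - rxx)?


SEM = SD * sqrt(1 - rxx)
SEM = 11.84 * sqrt(1 - 0.94)
SEM = 11.84 * sqrt(0.06) = 11.84 * 0.244949
SEM = 2.9002

2.9002


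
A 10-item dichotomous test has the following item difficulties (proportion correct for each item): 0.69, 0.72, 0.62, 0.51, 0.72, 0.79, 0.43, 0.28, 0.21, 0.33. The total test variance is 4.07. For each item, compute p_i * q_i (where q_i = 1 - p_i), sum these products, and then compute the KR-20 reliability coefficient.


For each item, compute p_i * q_i:
  Item 1: 0.69 * 0.31 = 0.2139
  Item 2: 0.72 * 0.28 = 0.2016
  Item 3: 0.62 * 0.38 = 0.2356
  Item 4: 0.51 * 0.49 = 0.2499
  Item 5: 0.72 * 0.28 = 0.2016
  Item 6: 0.79 * 0.21 = 0.1659
  Item 7: 0.43 * 0.57 = 0.2451
  Item 8: 0.28 * 0.72 = 0.2016
  Item 9: 0.21 * 0.79 = 0.1659
  Item 10: 0.33 * 0.67 = 0.2211
Sum(p_i * q_i) = 0.2139 + 0.2016 + 0.2356 + 0.2499 + 0.2016 + 0.1659 + 0.2451 + 0.2016 + 0.1659 + 0.2211 = 2.1022
KR-20 = (k/(k-1)) * (1 - Sum(p_i*q_i) / Var_total)
= (10/9) * (1 - 2.1022/4.07)
= 1.1111 * 0.4835
KR-20 = 0.5372

0.5372


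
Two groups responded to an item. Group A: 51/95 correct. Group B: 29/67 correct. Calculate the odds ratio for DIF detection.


Odds_A = 51/44 = 1.1591
Odds_B = 29/38 = 0.7632
OR = Odds_A / Odds_B = 1.1591 / 0.7632
Exactly, OR = (51 * 38) / (44 * 29) = 1938 / 1276
OR = 1.5188

1.5188


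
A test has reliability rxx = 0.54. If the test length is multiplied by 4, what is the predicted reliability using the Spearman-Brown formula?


r_new = (n * rxx) / (1 + (n-1) * rxx)
r_new = (4 * 0.54) / (1 + 3 * 0.54)
r_new = 2.16 / 2.62
r_new = 0.8244

0.8244


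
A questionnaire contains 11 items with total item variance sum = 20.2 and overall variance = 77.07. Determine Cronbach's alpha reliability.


alpha = (k/(k-1)) * (1 - sum(si^2)/s_total^2)
= (11/10) * (1 - 20.2/77.07)
alpha = 0.8117

0.8117


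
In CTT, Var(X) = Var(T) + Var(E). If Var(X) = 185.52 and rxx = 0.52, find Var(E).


var_true = rxx * var_obs = 0.52 * 185.52 = 96.4704
var_error = var_obs - var_true
var_error = 185.52 - 96.4704
var_error = 89.0496

89.0496


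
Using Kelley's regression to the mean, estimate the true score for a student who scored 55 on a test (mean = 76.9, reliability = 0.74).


T_est = rxx * X + (1 - rxx) * mean
T_est = 0.74 * 55 + 0.26 * 76.9
T_est = 40.7 + 19.994
T_est = 60.694

60.694


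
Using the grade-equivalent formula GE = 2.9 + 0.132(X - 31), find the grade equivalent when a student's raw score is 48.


raw - median = 48 - 31 = 17
slope * diff = 0.132 * 17 = 2.244
GE = 2.9 + 2.244
GE = 5.144

5.144


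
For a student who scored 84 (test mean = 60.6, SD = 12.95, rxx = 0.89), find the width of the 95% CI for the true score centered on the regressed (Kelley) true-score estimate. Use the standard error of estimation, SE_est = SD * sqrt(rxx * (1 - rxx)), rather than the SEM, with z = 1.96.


True score estimate = 0.89*84 + 0.11*60.6 = 81.426
SE_est = SD * sqrt(rxx * (1 - rxx)) = 12.95 * sqrt(0.89 * 0.11) = 12.95 * sqrt(0.0979) = 4.051922
CI = T_est +/- z * SE_est, so width = 2 * z * SE_est = 2 * 1.96 * 4.051922
Width = 15.8835

15.8835


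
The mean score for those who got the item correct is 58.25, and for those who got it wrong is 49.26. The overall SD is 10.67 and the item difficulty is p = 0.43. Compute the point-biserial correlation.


q = 1 - p = 0.57
rpb = ((M1 - M0) / SD) * sqrt(p * q)
rpb = ((58.25 - 49.26) / 10.67) * sqrt(0.43 * 0.57)
rpb = 0.4171

0.4171


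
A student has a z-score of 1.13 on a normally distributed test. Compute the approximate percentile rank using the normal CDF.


CDF(z) = 0.5 * (1 + erf(z/sqrt(2)))
erf(0.799) = 0.7415
CDF = 0.8708
Percentile rank = 0.8708 * 100 = 87.08

87.08


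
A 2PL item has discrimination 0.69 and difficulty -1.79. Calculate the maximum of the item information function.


For 2PL, max info at theta = b = -1.79
I_max = a^2 / 4 = 0.69^2 / 4
= 0.4761 / 4
I_max = 0.119

0.119


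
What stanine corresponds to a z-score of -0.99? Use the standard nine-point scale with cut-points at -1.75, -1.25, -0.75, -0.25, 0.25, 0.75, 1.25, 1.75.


Stanine boundaries: [-1.75, -1.25, -0.75, -0.25, 0.25, 0.75, 1.25, 1.75]
z = -0.99
Check each boundary:
  z >= -1.75 -> could be stanine 2
  z >= -1.25 -> could be stanine 3
  z < -0.75
  z < -0.25
  z < 0.25
  z < 0.75
  z < 1.25
  z < 1.75
Highest qualifying boundary gives stanine = 3

3


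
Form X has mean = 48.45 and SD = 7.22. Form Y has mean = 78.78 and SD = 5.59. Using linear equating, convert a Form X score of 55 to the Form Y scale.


slope = SD_Y / SD_X = 5.59 / 7.22 ~ 0.7742
intercept = mean_Y - slope * mean_X = 78.78 - (5.59 / 7.22) * 48.45 ~ 41.2682
Y = slope * X + intercept. To avoid rounding drift from the rounded slope/intercept, evaluate the equivalent form Y = mean_Y + SD_Y * (X - mean_X) / SD_X at full precision:
Y = 78.78 + 5.59 * (55 - 48.45) / 7.22
Y = 78.78 + 5.59 * 6.55 / 7.22
Y = 78.78 + 36.6145 / 7.22
Y = 78.78 + 5.0713
Y = 83.8513

83.8513


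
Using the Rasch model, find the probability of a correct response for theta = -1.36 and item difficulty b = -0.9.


theta - b = -1.36 - -0.9 = -0.46
exp(-(theta - b)) = exp(0.46) = 1.5841
P = 1 / (1 + 1.5841)
P = 0.387

0.387


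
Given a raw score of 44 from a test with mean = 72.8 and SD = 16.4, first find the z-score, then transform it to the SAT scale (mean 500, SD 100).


z = (X - mean) / SD = (44 - 72.8) / 16.4
z = -28.8 / 16.4
z = -1.7561
SAT-scale = SAT = 500 + 100z
Carry z at full precision (z = -28.8 / 16.4) into the conversion:
SAT-scale = 500 + 100 * (-28.8 / 16.4) = 500 + -2880 / 16.4
SAT-scale = 500 + -175.6098
SAT-scale = 324.3902

324.3902


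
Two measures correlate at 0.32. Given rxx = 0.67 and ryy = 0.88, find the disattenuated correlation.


r_corrected = rxy / sqrt(rxx * ryy)
= 0.32 / sqrt(0.67 * 0.88)
= 0.32 / sqrt(0.5896)
= 0.32 / 0.767854
r_corrected = 0.4167

0.4167


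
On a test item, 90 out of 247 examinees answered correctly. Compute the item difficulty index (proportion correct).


Item difficulty p = number correct / total examinees
p = 90 / 247
p = 0.3644

0.3644


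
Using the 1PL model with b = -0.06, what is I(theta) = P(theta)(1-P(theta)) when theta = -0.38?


P = 1/(1+exp(-(-0.38--0.06))) = 0.4207
I = P*(1-P) = 0.4207 * 0.5793
I = 0.2437

0.2437


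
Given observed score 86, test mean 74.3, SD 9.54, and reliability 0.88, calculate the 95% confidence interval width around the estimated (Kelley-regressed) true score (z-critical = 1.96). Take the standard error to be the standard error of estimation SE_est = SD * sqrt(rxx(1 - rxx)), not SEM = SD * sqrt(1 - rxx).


True score estimate = 0.88*86 + 0.12*74.3 = 84.596
SE_est = SD * sqrt(rxx * (1 - rxx)) = 9.54 * sqrt(0.88 * 0.12) = 9.54 * sqrt(0.1056) = 3.100133
CI = T_est +/- z * SE_est, so width = 2 * z * SE_est = 2 * 1.96 * 3.100133
Width = 12.1525

12.1525


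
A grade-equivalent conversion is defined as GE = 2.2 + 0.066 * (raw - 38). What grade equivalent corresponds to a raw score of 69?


raw - median = 69 - 38 = 31
slope * diff = 0.066 * 31 = 2.046
GE = 2.2 + 2.046
GE = 4.246

4.246


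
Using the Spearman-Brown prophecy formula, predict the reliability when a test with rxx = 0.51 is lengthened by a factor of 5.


r_new = (n * rxx) / (1 + (n-1) * rxx)
r_new = (5 * 0.51) / (1 + 4 * 0.51)
r_new = 2.55 / 3.04
r_new = 0.8388

0.8388


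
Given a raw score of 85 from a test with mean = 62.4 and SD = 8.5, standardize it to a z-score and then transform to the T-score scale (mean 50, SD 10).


z = (X - mean) / SD = (85 - 62.4) / 8.5
z = 22.6 / 8.5
z = 2.6588
T-score = T = 50 + 10z
Carry z at full precision (z = 22.6 / 8.5) into the conversion:
T-score = 50 + 10 * (22.6 / 8.5) = 50 + 226 / 8.5
T-score = 50 + 26.5882
T-score = 76.5882

76.5882


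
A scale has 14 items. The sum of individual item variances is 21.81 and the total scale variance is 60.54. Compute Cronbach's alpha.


alpha = (k/(k-1)) * (1 - sum(si^2)/s_total^2)
= (14/13) * (1 - 21.81/60.54)
alpha = 0.689

0.689


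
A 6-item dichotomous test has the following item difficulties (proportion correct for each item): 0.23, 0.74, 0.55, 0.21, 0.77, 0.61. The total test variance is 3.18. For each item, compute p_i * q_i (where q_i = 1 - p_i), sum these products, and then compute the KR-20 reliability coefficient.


For each item, compute p_i * q_i:
  Item 1: 0.23 * 0.77 = 0.1771
  Item 2: 0.74 * 0.26 = 0.1924
  Item 3: 0.55 * 0.45 = 0.2475
  Item 4: 0.21 * 0.79 = 0.1659
  Item 5: 0.77 * 0.23 = 0.1771
  Item 6: 0.61 * 0.39 = 0.2379
Sum(p_i * q_i) = 0.1771 + 0.1924 + 0.2475 + 0.1659 + 0.1771 + 0.2379 = 1.1979
KR-20 = (k/(k-1)) * (1 - Sum(p_i*q_i) / Var_total)
= (6/5) * (1 - 1.1979/3.18)
= 1.2 * 0.6233
KR-20 = 0.748

0.748


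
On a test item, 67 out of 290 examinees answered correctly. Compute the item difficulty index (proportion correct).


Item difficulty p = number correct / total examinees
p = 67 / 290
p = 0.231

0.231


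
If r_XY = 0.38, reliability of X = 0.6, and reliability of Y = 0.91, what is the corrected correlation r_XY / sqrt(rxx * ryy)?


r_corrected = rxy / sqrt(rxx * ryy)
= 0.38 / sqrt(0.6 * 0.91)
= 0.38 / sqrt(0.546)
= 0.38 / 0.738918
r_corrected = 0.5143

0.5143


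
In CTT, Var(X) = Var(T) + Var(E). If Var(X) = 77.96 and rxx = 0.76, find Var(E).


var_true = rxx * var_obs = 0.76 * 77.96 = 59.2496
var_error = var_obs - var_true
var_error = 77.96 - 59.2496
var_error = 18.7104

18.7104


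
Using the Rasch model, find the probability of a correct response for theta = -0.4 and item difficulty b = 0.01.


theta - b = -0.4 - 0.01 = -0.41
exp(-(theta - b)) = exp(0.41) = 1.5068
P = 1 / (1 + 1.5068)
P = 0.3989

0.3989


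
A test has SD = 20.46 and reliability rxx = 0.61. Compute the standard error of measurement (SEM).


SEM = SD * sqrt(1 - rxx)
SEM = 20.46 * sqrt(1 - 0.61)
SEM = 20.46 * sqrt(0.39) = 20.46 * 0.6245
SEM = 12.7773

12.7773


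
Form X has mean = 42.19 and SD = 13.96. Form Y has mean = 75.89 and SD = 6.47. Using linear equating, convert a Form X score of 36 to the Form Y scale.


slope = SD_Y / SD_X = 6.47 / 13.96 ~ 0.4635
intercept = mean_Y - slope * mean_X = 75.89 - (6.47 / 13.96) * 42.19 ~ 56.3363
Y = slope * X + intercept. To avoid rounding drift from the rounded slope/intercept, evaluate the equivalent form Y = mean_Y + SD_Y * (X - mean_X) / SD_X at full precision:
Y = 75.89 + 6.47 * (36 - 42.19) / 13.96
Y = 75.89 - 6.47 * 6.19 / 13.96
Y = 75.89 - 40.0493 / 13.96
Y = 75.89 - 2.8689
Y = 73.0211

73.0211


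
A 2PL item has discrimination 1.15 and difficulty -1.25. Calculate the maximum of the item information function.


For 2PL, max info at theta = b = -1.25
I_max = a^2 / 4 = 1.15^2 / 4
= 1.3225 / 4
I_max = 0.3306

0.3306


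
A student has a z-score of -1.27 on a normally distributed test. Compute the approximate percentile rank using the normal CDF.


CDF(z) = 0.5 * (1 + erf(z/sqrt(2)))
erf(-0.898) = -0.7959
CDF = 0.102
Percentile rank = 0.102 * 100 = 10.2

10.2


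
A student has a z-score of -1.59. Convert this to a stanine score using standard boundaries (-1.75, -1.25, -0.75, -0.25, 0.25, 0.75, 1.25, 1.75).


Stanine boundaries: [-1.75, -1.25, -0.75, -0.25, 0.25, 0.75, 1.25, 1.75]
z = -1.59
Check each boundary:
  z >= -1.75 -> could be stanine 2
  z < -1.25
  z < -0.75
  z < -0.25
  z < 0.25
  z < 0.75
  z < 1.25
  z < 1.75
Highest qualifying boundary gives stanine = 2

2


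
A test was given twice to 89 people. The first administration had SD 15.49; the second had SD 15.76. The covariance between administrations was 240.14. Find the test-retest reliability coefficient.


r = cov(X,Y) / (SD_X * SD_Y)
r = 240.14 / (15.49 * 15.76)
r = 240.14 / 244.1224
r = 0.9837

0.9837


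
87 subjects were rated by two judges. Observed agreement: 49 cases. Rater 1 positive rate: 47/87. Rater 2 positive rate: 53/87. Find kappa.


P_o = 49/87 = 0.563218
P_e = (47*53 + 40*34) / 7569 = 0.508786
kappa = (P_o - P_e) / (1 - P_e)
kappa = (0.563218 - 0.508786) / (1 - 0.508786)
kappa = 0.1108

0.1108


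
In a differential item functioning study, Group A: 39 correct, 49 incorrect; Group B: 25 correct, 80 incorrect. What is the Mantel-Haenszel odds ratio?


Odds_A = 39/49 = 0.7959
Odds_B = 25/80 = 0.3125
OR = Odds_A / Odds_B = 0.7959 / 0.3125
Exactly, OR = (39 * 80) / (49 * 25) = 3120 / 1225
OR = 2.5469

2.5469


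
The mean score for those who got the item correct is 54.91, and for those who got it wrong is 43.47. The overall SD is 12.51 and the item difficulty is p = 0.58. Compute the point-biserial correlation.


q = 1 - p = 0.42
rpb = ((M1 - M0) / SD) * sqrt(p * q)
rpb = ((54.91 - 43.47) / 12.51) * sqrt(0.58 * 0.42)
rpb = 0.4513

0.4513


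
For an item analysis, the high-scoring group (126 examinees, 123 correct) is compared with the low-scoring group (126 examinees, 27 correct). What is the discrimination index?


p_upper = 123/126 = 0.9762
p_lower = 27/126 = 0.2143
D = 0.9762 - 0.2143 = 0.7619

0.7619


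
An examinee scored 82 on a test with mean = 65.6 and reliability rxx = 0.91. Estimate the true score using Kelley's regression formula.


T_est = rxx * X + (1 - rxx) * mean
T_est = 0.91 * 82 + 0.09 * 65.6
T_est = 74.62 + 5.904
T_est = 80.524

80.524


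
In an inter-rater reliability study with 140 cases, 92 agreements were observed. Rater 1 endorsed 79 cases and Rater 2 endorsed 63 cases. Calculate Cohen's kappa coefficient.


P_o = 92/140 = 0.657143
P_e = (79*63 + 61*77) / 19600 = 0.493571
kappa = (P_o - P_e) / (1 - P_e)
kappa = (0.657143 - 0.493571) / (1 - 0.493571)
kappa = 0.323

0.323


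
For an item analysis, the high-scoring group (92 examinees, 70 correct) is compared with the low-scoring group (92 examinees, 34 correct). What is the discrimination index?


p_upper = 70/92 = 0.7609
p_lower = 34/92 = 0.3696
D = 0.7609 - 0.3696 = 0.3913

0.3913


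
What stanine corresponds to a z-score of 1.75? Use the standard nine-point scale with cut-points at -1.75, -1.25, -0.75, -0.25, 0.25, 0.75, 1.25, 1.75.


Stanine boundaries: [-1.75, -1.25, -0.75, -0.25, 0.25, 0.75, 1.25, 1.75]
z = 1.75
Check each boundary:
  z >= -1.75 -> could be stanine 2
  z >= -1.25 -> could be stanine 3
  z >= -0.75 -> could be stanine 4
  z >= -0.25 -> could be stanine 5
  z >= 0.25 -> could be stanine 6
  z >= 0.75 -> could be stanine 7
  z >= 1.25 -> could be stanine 8
  z >= 1.75 -> could be stanine 9
Highest qualifying boundary gives stanine = 9

9


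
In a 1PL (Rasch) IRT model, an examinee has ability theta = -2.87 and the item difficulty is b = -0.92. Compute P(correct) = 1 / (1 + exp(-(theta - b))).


theta - b = -2.87 - -0.92 = -1.95
exp(-(theta - b)) = exp(1.95) = 7.0287
P = 1 / (1 + 7.0287)
P = 0.1246

0.1246


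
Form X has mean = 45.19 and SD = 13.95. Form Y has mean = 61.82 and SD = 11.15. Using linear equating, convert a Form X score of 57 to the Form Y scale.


slope = SD_Y / SD_X = 11.15 / 13.95 ~ 0.7993
intercept = mean_Y - slope * mean_X = 61.82 - (11.15 / 13.95) * 45.19 ~ 25.7004
Y = slope * X + intercept. To avoid rounding drift from the rounded slope/intercept, evaluate the equivalent form Y = mean_Y + SD_Y * (X - mean_X) / SD_X at full precision:
Y = 61.82 + 11.15 * (57 - 45.19) / 13.95
Y = 61.82 + 11.15 * 11.81 / 13.95
Y = 61.82 + 131.6815 / 13.95
Y = 61.82 + 9.4395
Y = 71.2595

71.2595


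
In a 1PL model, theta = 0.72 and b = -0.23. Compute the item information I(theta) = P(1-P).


P = 1/(1+exp(-(0.72--0.23))) = 0.7211
I = P*(1-P) = 0.7211 * 0.2789
I = 0.2011

0.2011


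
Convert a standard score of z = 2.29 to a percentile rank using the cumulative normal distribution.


CDF(z) = 0.5 * (1 + erf(z/sqrt(2)))
erf(1.6193) = 0.978
CDF = 0.989
Percentile rank = 0.989 * 100 = 98.9

98.9


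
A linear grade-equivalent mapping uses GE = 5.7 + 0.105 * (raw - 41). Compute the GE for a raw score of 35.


raw - median = 35 - 41 = -6
slope * diff = 0.105 * -6 = -0.63
GE = 5.7 + -0.63
GE = 5.07

5.07


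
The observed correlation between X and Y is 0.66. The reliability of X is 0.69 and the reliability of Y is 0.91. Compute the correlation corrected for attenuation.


r_corrected = rxy / sqrt(rxx * ryy)
= 0.66 / sqrt(0.69 * 0.91)
= 0.66 / sqrt(0.6279)
= 0.66 / 0.792401
r_corrected = 0.8329

0.8329


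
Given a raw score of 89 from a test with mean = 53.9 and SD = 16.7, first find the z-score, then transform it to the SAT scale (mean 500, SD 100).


z = (X - mean) / SD = (89 - 53.9) / 16.7
z = 35.1 / 16.7
z = 2.1018
SAT-scale = SAT = 500 + 100z
Carry z at full precision (z = 35.1 / 16.7) into the conversion:
SAT-scale = 500 + 100 * (35.1 / 16.7) = 500 + 3510 / 16.7
SAT-scale = 500 + 210.1796
SAT-scale = 710.1796

710.1796


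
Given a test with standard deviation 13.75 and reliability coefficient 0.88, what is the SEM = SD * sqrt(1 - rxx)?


SEM = SD * sqrt(1 - rxx)
SEM = 13.75 * sqrt(1 - 0.88)
SEM = 13.75 * sqrt(0.12) = 13.75 * 0.34641
SEM = 4.7631

4.7631


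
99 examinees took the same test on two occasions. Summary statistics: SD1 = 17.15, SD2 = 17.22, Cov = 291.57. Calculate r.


r = cov(X,Y) / (SD_X * SD_Y)
r = 291.57 / (17.15 * 17.22)
r = 291.57 / 295.323
r = 0.9873

0.9873


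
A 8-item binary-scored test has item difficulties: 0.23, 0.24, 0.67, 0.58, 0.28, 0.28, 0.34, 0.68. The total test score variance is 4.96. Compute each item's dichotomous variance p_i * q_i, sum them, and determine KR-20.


For each item, compute p_i * q_i:
  Item 1: 0.23 * 0.77 = 0.1771
  Item 2: 0.24 * 0.76 = 0.1824
  Item 3: 0.67 * 0.33 = 0.2211
  Item 4: 0.58 * 0.42 = 0.2436
  Item 5: 0.28 * 0.72 = 0.2016
  Item 6: 0.28 * 0.72 = 0.2016
  Item 7: 0.34 * 0.66 = 0.2244
  Item 8: 0.68 * 0.32 = 0.2176
Sum(p_i * q_i) = 0.1771 + 0.1824 + 0.2211 + 0.2436 + 0.2016 + 0.2016 + 0.2244 + 0.2176 = 1.6694
KR-20 = (k/(k-1)) * (1 - Sum(p_i*q_i) / Var_total)
= (8/7) * (1 - 1.6694/4.96)
= 1.1429 * 0.6634
KR-20 = 0.7582

0.7582


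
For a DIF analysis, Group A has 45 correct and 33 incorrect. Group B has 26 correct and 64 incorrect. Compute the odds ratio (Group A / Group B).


Odds_A = 45/33 = 1.3636
Odds_B = 26/64 = 0.4062
OR = Odds_A / Odds_B = 1.3636 / 0.4062
Exactly, OR = (45 * 64) / (33 * 26) = 2880 / 858
OR = 3.3566

3.3566


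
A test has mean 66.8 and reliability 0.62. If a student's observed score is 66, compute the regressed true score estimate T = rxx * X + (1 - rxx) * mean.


T_est = rxx * X + (1 - rxx) * mean
T_est = 0.62 * 66 + 0.38 * 66.8
T_est = 40.92 + 25.384
T_est = 66.304

66.304


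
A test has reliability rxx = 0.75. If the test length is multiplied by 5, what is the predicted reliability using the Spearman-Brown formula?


r_new = (n * rxx) / (1 + (n-1) * rxx)
r_new = (5 * 0.75) / (1 + 4 * 0.75)
r_new = 3.75 / 4.0
r_new = 0.9375

0.9375


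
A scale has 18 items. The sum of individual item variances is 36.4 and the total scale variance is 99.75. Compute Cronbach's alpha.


alpha = (k/(k-1)) * (1 - sum(si^2)/s_total^2)
= (18/17) * (1 - 36.4/99.75)
alpha = 0.6724

0.6724


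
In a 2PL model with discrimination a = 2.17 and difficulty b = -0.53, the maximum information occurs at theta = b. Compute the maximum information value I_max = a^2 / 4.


For 2PL, max info at theta = b = -0.53
I_max = a^2 / 4 = 2.17^2 / 4
= 4.7089 / 4
I_max = 1.1772

1.1772


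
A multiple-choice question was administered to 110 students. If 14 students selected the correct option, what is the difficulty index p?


Item difficulty p = number correct / total examinees
p = 14 / 110
p = 0.1273

0.1273


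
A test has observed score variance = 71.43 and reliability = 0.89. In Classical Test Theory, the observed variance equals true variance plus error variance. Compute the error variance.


var_true = rxx * var_obs = 0.89 * 71.43 = 63.5727
var_error = var_obs - var_true
var_error = 71.43 - 63.5727
var_error = 7.8573

7.8573


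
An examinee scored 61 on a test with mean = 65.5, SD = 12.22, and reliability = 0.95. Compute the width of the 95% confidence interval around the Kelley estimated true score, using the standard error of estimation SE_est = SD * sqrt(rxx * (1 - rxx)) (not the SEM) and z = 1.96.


True score estimate = 0.95*61 + 0.05*65.5 = 61.225
SE_est = SD * sqrt(rxx * (1 - rxx)) = 12.22 * sqrt(0.95 * 0.05) = 12.22 * sqrt(0.0475) = 2.663287
CI = T_est +/- z * SE_est, so width = 2 * z * SE_est = 2 * 1.96 * 2.663287
Width = 10.4401

10.4401


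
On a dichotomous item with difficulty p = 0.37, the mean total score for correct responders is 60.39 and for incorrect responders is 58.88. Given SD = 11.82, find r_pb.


q = 1 - p = 0.63
rpb = ((M1 - M0) / SD) * sqrt(p * q)
rpb = ((60.39 - 58.88) / 11.82) * sqrt(0.37 * 0.63)
rpb = 0.0617

0.0617


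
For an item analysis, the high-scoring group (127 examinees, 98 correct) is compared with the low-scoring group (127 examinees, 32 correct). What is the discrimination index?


p_upper = 98/127 = 0.7717
p_lower = 32/127 = 0.252
D = 0.7717 - 0.252 = 0.5197

0.5197


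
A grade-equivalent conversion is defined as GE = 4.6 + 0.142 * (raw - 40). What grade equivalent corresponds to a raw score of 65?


raw - median = 65 - 40 = 25
slope * diff = 0.142 * 25 = 3.55
GE = 4.6 + 3.55
GE = 8.15

8.15


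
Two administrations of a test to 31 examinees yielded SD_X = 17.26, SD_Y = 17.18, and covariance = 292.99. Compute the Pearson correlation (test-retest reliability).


r = cov(X,Y) / (SD_X * SD_Y)
r = 292.99 / (17.26 * 17.18)
r = 292.99 / 296.5268
r = 0.9881

0.9881


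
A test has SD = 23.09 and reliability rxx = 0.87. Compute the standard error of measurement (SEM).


SEM = SD * sqrt(1 - rxx)
SEM = 23.09 * sqrt(1 - 0.87)
SEM = 23.09 * sqrt(0.13) = 23.09 * 0.360555
SEM = 8.3252

8.3252


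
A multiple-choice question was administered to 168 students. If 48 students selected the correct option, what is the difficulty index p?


Item difficulty p = number correct / total examinees
p = 48 / 168
p = 0.2857

0.2857


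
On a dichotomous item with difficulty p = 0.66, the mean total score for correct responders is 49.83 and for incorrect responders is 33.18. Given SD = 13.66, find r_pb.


q = 1 - p = 0.34
rpb = ((M1 - M0) / SD) * sqrt(p * q)
rpb = ((49.83 - 33.18) / 13.66) * sqrt(0.66 * 0.34)
rpb = 0.5774

0.5774


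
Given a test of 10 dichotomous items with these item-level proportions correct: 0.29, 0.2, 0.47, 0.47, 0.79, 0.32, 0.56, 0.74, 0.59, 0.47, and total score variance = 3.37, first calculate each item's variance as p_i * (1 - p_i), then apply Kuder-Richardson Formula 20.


For each item, compute p_i * q_i:
  Item 1: 0.29 * 0.71 = 0.2059
  Item 2: 0.2 * 0.8 = 0.16
  Item 3: 0.47 * 0.53 = 0.2491
  Item 4: 0.47 * 0.53 = 0.2491
  Item 5: 0.79 * 0.21 = 0.1659
  Item 6: 0.32 * 0.68 = 0.2176
  Item 7: 0.56 * 0.44 = 0.2464
  Item 8: 0.74 * 0.26 = 0.1924
  Item 9: 0.59 * 0.41 = 0.2419
  Item 10: 0.47 * 0.53 = 0.2491
Sum(p_i * q_i) = 0.2059 + 0.16 + 0.2491 + 0.2491 + 0.1659 + 0.2176 + 0.2464 + 0.1924 + 0.2419 + 0.2491 = 2.1774
KR-20 = (k/(k-1)) * (1 - Sum(p_i*q_i) / Var_total)
= (10/9) * (1 - 2.1774/3.37)
= 1.1111 * 0.3539
KR-20 = 0.3932

0.3932


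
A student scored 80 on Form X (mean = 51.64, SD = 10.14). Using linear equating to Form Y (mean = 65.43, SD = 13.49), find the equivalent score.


slope = SD_Y / SD_X = 13.49 / 10.14 ~ 1.3304
intercept = mean_Y - slope * mean_X = 65.43 - (13.49 / 10.14) * 51.64 ~ -3.2706
Y = slope * X + intercept. To avoid rounding drift from the rounded slope/intercept, evaluate the equivalent form Y = mean_Y + SD_Y * (X - mean_X) / SD_X at full precision:
Y = 65.43 + 13.49 * (80 - 51.64) / 10.14
Y = 65.43 + 13.49 * 28.36 / 10.14
Y = 65.43 + 382.5764 / 10.14
Y = 65.43 + 37.7294
Y = 103.1594

103.1594


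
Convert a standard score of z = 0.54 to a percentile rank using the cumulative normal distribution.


CDF(z) = 0.5 * (1 + erf(z/sqrt(2)))
erf(0.3818) = 0.4108
CDF = 0.7054
Percentile rank = 0.7054 * 100 = 70.54

70.54


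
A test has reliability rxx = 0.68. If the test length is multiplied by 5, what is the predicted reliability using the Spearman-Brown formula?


r_new = (n * rxx) / (1 + (n-1) * rxx)
r_new = (5 * 0.68) / (1 + 4 * 0.68)
r_new = 3.4 / 3.72
r_new = 0.914

0.914


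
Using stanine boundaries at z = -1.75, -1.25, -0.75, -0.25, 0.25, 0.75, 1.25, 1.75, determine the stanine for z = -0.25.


Stanine boundaries: [-1.75, -1.25, -0.75, -0.25, 0.25, 0.75, 1.25, 1.75]
z = -0.25
Check each boundary:
  z >= -1.75 -> could be stanine 2
  z >= -1.25 -> could be stanine 3
  z >= -0.75 -> could be stanine 4
  z >= -0.25 -> could be stanine 5
  z < 0.25
  z < 0.75
  z < 1.25
  z < 1.75
Highest qualifying boundary gives stanine = 5

5


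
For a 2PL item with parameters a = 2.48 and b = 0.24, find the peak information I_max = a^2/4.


For 2PL, max info at theta = b = 0.24
I_max = a^2 / 4 = 2.48^2 / 4
= 6.1504 / 4
I_max = 1.5376

1.5376


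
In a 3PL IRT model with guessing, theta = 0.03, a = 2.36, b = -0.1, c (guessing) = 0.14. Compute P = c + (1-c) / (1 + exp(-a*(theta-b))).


logit = 2.36*(0.03 - -0.1) = 0.3068
P* = 1/(1 + exp(-0.3068)) = 0.5761
P = 0.14 + (1 - 0.14) * 0.5761
P = 0.6354

0.6354


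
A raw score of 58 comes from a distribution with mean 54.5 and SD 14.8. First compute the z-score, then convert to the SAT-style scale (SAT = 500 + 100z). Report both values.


z = (X - mean) / SD = (58 - 54.5) / 14.8
z = 3.5 / 14.8
z = 0.2365
SAT-scale = SAT = 500 + 100z
Carry z at full precision (z = 3.5 / 14.8) into the conversion:
SAT-scale = 500 + 100 * (3.5 / 14.8) = 500 + 350 / 14.8
SAT-scale = 500 + 23.6486
SAT-scale = 523.6486

523.6486


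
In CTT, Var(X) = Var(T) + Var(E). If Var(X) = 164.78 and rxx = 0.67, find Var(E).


var_true = rxx * var_obs = 0.67 * 164.78 = 110.4026
var_error = var_obs - var_true
var_error = 164.78 - 110.4026
var_error = 54.3774

54.3774


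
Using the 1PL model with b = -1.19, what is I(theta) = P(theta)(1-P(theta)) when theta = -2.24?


P = 1/(1+exp(-(-2.24--1.19))) = 0.2592
I = P*(1-P) = 0.2592 * 0.7408
I = 0.192

0.192


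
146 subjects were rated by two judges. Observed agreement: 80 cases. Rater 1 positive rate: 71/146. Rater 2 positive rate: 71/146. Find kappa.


P_o = 80/146 = 0.547945
P_e = (71*71 + 75*75) / 21316 = 0.500375
kappa = (P_o - P_e) / (1 - P_e)
kappa = (0.547945 - 0.500375) / (1 - 0.500375)
kappa = 0.0952

0.0952


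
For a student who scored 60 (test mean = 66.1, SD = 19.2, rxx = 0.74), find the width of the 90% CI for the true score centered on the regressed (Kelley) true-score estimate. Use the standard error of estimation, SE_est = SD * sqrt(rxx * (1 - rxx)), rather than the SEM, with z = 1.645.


True score estimate = 0.74*60 + 0.26*66.1 = 61.586
SE_est = SD * sqrt(rxx * (1 - rxx)) = 19.2 * sqrt(0.74 * 0.26) = 19.2 * sqrt(0.1924) = 8.421777
CI = T_est +/- z * SE_est, so width = 2 * z * SE_est = 2 * 1.645 * 8.421777
Width = 27.7076

27.7076


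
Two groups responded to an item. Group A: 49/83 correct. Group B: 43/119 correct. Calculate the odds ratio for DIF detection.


Odds_A = 49/34 = 1.4412
Odds_B = 43/76 = 0.5658
OR = Odds_A / Odds_B = 1.4412 / 0.5658
Exactly, OR = (49 * 76) / (34 * 43) = 3724 / 1462
OR = 2.5472

2.5472


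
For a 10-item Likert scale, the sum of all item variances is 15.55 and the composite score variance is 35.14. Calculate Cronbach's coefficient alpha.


alpha = (k/(k-1)) * (1 - sum(si^2)/s_total^2)
= (10/9) * (1 - 15.55/35.14)
alpha = 0.6194

0.6194


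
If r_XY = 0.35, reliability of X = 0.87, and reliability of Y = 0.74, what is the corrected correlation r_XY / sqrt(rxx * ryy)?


r_corrected = rxy / sqrt(rxx * ryy)
= 0.35 / sqrt(0.87 * 0.74)
= 0.35 / sqrt(0.6438)
= 0.35 / 0.802371
r_corrected = 0.4362

0.4362


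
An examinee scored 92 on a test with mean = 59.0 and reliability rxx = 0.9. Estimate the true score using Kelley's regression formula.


T_est = rxx * X + (1 - rxx) * mean
T_est = 0.9 * 92 + 0.1 * 59.0
T_est = 82.8 + 5.9
T_est = 88.7

88.7


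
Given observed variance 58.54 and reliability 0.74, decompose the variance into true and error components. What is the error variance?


var_true = rxx * var_obs = 0.74 * 58.54 = 43.3196
var_error = var_obs - var_true
var_error = 58.54 - 43.3196
var_error = 15.2204

15.2204


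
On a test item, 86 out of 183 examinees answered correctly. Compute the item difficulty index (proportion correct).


Item difficulty p = number correct / total examinees
p = 86 / 183
p = 0.4699

0.4699


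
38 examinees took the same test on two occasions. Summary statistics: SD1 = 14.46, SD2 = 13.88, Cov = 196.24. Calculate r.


r = cov(X,Y) / (SD_X * SD_Y)
r = 196.24 / (14.46 * 13.88)
r = 196.24 / 200.7048
r = 0.9778

0.9778


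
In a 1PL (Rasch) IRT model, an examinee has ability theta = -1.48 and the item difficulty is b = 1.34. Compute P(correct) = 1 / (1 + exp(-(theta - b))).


theta - b = -1.48 - 1.34 = -2.82
exp(-(theta - b)) = exp(2.82) = 16.7769
P = 1 / (1 + 16.7769)
P = 0.0563

0.0563


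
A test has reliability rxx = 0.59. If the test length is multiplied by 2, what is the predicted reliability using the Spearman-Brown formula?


r_new = (n * rxx) / (1 + (n-1) * rxx)
r_new = (2 * 0.59) / (1 + 1 * 0.59)
r_new = 1.18 / 1.59
r_new = 0.7421

0.7421


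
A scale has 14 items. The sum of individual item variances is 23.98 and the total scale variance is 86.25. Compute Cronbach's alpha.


alpha = (k/(k-1)) * (1 - sum(si^2)/s_total^2)
= (14/13) * (1 - 23.98/86.25)
alpha = 0.7775

0.7775


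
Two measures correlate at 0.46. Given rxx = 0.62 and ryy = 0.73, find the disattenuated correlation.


r_corrected = rxy / sqrt(rxx * ryy)
= 0.46 / sqrt(0.62 * 0.73)
= 0.46 / sqrt(0.4526)
= 0.46 / 0.672756
r_corrected = 0.6838

0.6838


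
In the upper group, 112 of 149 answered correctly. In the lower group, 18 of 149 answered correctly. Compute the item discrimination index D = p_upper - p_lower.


p_upper = 112/149 = 0.7517
p_lower = 18/149 = 0.1208
D = 0.7517 - 0.1208 = 0.6309

0.6309


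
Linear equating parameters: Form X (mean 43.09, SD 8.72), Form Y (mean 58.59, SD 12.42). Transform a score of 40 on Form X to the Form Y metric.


slope = SD_Y / SD_X = 12.42 / 8.72 ~ 1.4243
intercept = mean_Y - slope * mean_X = 58.59 - (12.42 / 8.72) * 43.09 ~ -2.7836
Y = slope * X + intercept. To avoid rounding drift from the rounded slope/intercept, evaluate the equivalent form Y = mean_Y + SD_Y * (X - mean_X) / SD_X at full precision:
Y = 58.59 + 12.42 * (40 - 43.09) / 8.72
Y = 58.59 - 12.42 * 3.09 / 8.72
Y = 58.59 - 38.3778 / 8.72
Y = 58.59 - 4.4011
Y = 54.1889

54.1889


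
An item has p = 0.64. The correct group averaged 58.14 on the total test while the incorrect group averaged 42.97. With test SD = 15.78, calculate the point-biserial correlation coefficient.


q = 1 - p = 0.36
rpb = ((M1 - M0) / SD) * sqrt(p * q)
rpb = ((58.14 - 42.97) / 15.78) * sqrt(0.64 * 0.36)
rpb = 0.4614

0.4614


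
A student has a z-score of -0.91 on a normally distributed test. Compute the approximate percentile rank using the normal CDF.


CDF(z) = 0.5 * (1 + erf(z/sqrt(2)))
erf(-0.6435) = -0.6372
CDF = 0.1814
Percentile rank = 0.1814 * 100 = 18.14

18.14


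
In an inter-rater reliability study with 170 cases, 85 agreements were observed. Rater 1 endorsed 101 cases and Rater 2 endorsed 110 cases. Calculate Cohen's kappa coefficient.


P_o = 85/170 = 0.5
P_e = (101*110 + 69*60) / 28900 = 0.527682
kappa = (P_o - P_e) / (1 - P_e)
kappa = (0.5 - 0.527682) / (1 - 0.527682)
kappa = -0.0586

-0.0586


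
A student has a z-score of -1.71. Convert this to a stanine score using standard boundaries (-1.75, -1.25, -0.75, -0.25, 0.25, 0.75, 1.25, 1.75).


Stanine boundaries: [-1.75, -1.25, -0.75, -0.25, 0.25, 0.75, 1.25, 1.75]
z = -1.71
Check each boundary:
  z >= -1.75 -> could be stanine 2
  z < -1.25
  z < -0.75
  z < -0.25
  z < 0.25
  z < 0.75
  z < 1.25
  z < 1.75
Highest qualifying boundary gives stanine = 2

2


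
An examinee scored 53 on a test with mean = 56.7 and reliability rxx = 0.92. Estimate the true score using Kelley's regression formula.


T_est = rxx * X + (1 - rxx) * mean
T_est = 0.92 * 53 + 0.08 * 56.7
T_est = 48.76 + 4.536
T_est = 53.296

53.296


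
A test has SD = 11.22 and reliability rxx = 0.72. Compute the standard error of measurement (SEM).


SEM = SD * sqrt(1 - rxx)
SEM = 11.22 * sqrt(1 - 0.72)
SEM = 11.22 * sqrt(0.28) = 11.22 * 0.52915
SEM = 5.9371

5.9371


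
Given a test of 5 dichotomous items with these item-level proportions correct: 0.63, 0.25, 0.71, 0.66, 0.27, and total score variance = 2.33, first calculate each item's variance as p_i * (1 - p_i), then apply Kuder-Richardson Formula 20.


For each item, compute p_i * q_i:
  Item 1: 0.63 * 0.37 = 0.2331
  Item 2: 0.25 * 0.75 = 0.1875
  Item 3: 0.71 * 0.29 = 0.2059
  Item 4: 0.66 * 0.34 = 0.2244
  Item 5: 0.27 * 0.73 = 0.1971
Sum(p_i * q_i) = 0.2331 + 0.1875 + 0.2059 + 0.2244 + 0.1971 = 1.048
KR-20 = (k/(k-1)) * (1 - Sum(p_i*q_i) / Var_total)
= (5/4) * (1 - 1.048/2.33)
= 1.25 * 0.5502
KR-20 = 0.6878

0.6878


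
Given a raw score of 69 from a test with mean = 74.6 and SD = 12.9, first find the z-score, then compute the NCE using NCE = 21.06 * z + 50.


z = (X - mean) / SD = (69 - 74.6) / 12.9
z = -5.6 / 12.9
z = -0.4341
NCE = NCE = 21.06z + 50
Carry z at full precision (z = -5.6 / 12.9) into the conversion:
NCE = 21.06 * (-5.6 / 12.9) + 50 = -117.936 / 12.9 + 50
NCE = -9.1423 + 50
NCE = 40.8577

40.8577


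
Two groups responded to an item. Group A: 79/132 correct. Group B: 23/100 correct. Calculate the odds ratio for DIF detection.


Odds_A = 79/53 = 1.4906
Odds_B = 23/77 = 0.2987
OR = Odds_A / Odds_B = 1.4906 / 0.2987
Exactly, OR = (79 * 77) / (53 * 23) = 6083 / 1219
OR = 4.9902

4.9902


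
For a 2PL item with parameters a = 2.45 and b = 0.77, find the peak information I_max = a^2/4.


For 2PL, max info at theta = b = 0.77
I_max = a^2 / 4 = 2.45^2 / 4
= 6.0025 / 4
I_max = 1.5006

1.5006


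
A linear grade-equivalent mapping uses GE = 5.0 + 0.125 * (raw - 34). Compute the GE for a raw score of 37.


raw - median = 37 - 34 = 3
slope * diff = 0.125 * 3 = 0.375
GE = 5.0 + 0.375
GE = 5.375

5.375


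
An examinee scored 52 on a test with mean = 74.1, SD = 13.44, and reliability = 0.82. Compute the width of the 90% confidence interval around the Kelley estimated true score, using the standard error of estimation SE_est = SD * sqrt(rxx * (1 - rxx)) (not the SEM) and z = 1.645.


True score estimate = 0.82*52 + 0.18*74.1 = 55.978
SE_est = SD * sqrt(rxx * (1 - rxx)) = 13.44 * sqrt(0.82 * 0.18) = 13.44 * sqrt(0.1476) = 5.163479
CI = T_est +/- z * SE_est, so width = 2 * z * SE_est = 2 * 1.645 * 5.163479
Width = 16.9878

16.9878
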